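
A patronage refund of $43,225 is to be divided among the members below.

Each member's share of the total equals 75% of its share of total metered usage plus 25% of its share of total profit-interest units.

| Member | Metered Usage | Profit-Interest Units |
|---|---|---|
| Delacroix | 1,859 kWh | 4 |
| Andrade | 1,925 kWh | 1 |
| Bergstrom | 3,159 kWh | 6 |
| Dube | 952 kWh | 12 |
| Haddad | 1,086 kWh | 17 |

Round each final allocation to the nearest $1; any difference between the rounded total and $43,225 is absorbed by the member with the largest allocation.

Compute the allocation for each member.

Totals — metered usage 8,981, profit-interest units 40.
Combined weights (75% metered usage + 25% profit-interest units): Delacroix 0.1802; Andrade 0.1670; Bergstrom 0.3013; Dube 0.1545; Haddad 0.1969.
Raw shares: Delacroix 7,791.06; Andrade 7,218.84; Bergstrom 13,023.99; Dube 6,678.31; Haddad 8,512.79.
Rounded to nearest $1: Delacroix $7,791; Andrade $7,219; Bergstrom $13,024; Dube $6,678; Haddad $8,513. Sum = $43,225.
Sum already equals the total — no adjustment.

Delacroix: $7,791; Andrade: $7,219; Bergstrom: $13,024; Dube: $6,678; Haddad: $8,513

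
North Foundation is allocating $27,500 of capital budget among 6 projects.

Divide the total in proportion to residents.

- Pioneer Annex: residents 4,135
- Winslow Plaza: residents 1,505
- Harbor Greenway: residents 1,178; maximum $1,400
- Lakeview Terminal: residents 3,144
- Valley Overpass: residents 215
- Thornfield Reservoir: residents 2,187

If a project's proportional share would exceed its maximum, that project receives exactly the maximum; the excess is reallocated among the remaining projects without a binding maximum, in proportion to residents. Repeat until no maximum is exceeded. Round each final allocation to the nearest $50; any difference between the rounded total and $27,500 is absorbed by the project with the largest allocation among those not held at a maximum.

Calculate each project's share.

Combined residents = 12,364.
Unconstrained shares: Pioneer Annex 9,197.06; Winslow Plaza 3,347.42; Harbor Greenway 2,620.11; Lakeview Terminal 6,992.88; Valley Overpass 478.20; Thornfield Reservoir 4,864.32.
Held at cap: Harbor Greenway ($1,400); remaining pool $26,100 reallocated over remaining residents 11,186.
Shares after redistribution: Pioneer Annex 9,648.09 → $9,650; Winslow Plaza 3,511.58 → $3,500; Lakeview Terminal 7,335.81 → $7,350; Valley Overpass 501.65 → $500; Thornfield Reservoir 5,102.87 → $5,100.

Pioneer Annex: $9,650; Winslow Plaza: $3,500; Harbor Greenway: $1,400; Lakeview Terminal: $7,350; Valley Overpass: $500; Thornfield Reservoir: $5,100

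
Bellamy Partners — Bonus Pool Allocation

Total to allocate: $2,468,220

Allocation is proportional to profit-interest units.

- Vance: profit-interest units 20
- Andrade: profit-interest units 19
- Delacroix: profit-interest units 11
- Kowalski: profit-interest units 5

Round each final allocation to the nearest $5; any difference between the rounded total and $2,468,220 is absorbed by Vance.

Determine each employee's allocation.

Vance: $897,530 · Andrade: $852,660 · Delacroix: $493,645 · Kowalski: $224,385

Combined profit-interest units = 55.
Unrounded shares: Vance 20/55 × $2,468,220 = 897,534.55; Andrade 19/55 × $2,468,220 = 852,657.82; Delacroix 11/55 × $2,468,220 = 493,644.00; Kowalski 5/55 × $2,468,220 = 224,383.64.
After rounding ($5): Vance $897,535; Andrade $852,660; Delacroix $493,645; Kowalski $224,385. Sum = $2,468,225.
Difference $2,468,220 − $2,468,225 = −$5 applied to Vance: Vance becomes $897,530.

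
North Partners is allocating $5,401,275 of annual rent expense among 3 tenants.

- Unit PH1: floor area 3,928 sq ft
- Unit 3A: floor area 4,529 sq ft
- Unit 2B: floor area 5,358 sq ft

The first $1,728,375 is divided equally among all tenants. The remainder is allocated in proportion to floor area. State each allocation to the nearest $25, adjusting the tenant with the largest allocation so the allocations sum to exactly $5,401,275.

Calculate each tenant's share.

$1,728,375 shared equally gives $576,125 per tenant.
Remainder $3,672,900 by floor area (total 13,815): Unit PH1 1,044,310.62 → $1,044,300; Unit 3A 1,204,094.40 → $1,204,100; Unit 2B 1,424,494.98 → $1,424,500.
Totals: Unit PH1 $576,125 + $1,044,300 = $1,620,425; Unit 3A $576,125 + $1,204,100 = $1,780,225; Unit 2B $576,125 + $1,424,500 = $2,000,625.

Unit PH1: $1,620,425 · Unit 3A: $1,780,225 · Unit 2B: $2,000,625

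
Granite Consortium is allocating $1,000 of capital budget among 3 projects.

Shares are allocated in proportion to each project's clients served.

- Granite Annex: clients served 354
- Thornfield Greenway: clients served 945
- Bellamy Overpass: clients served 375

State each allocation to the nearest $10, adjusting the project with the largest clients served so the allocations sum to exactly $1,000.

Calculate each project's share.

Clients served total: 1,674.
Raw shares: Granite Annex 354/1,674 × $1,000 = 211.47; Thornfield Greenway 945/1,674 × $1,000 = 564.52; Bellamy Overpass 375/1,674 × $1,000 = 224.01.
At nearest $10: Granite Annex $210; Thornfield Greenway $560; Bellamy Overpass $220. Sum = $990.
Difference $1,000 − $990 = +$10 applied to largest clients served (Thornfield Greenway): Thornfield Greenway becomes $570.

Granite Annex: $210; Thornfield Greenway: $570; Bellamy Overpass: $220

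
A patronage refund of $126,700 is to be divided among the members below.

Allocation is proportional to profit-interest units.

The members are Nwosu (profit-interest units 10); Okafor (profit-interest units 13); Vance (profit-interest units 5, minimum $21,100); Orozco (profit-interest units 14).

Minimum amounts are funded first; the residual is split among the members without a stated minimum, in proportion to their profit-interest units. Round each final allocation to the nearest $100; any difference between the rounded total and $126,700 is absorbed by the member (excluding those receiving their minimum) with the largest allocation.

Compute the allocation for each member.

Minimums first: Vance $21,100. Balance $105,600.
Balance split over remaining profit-interest units 37: Nwosu 28,540.54 → $28,500; Okafor 37,102.70 → $37,100; Orozco 39,956.76 → $40,000.

Nwosu: $28,500; Okafor: $37,100; Vance: $21,100; Orozco: $40,000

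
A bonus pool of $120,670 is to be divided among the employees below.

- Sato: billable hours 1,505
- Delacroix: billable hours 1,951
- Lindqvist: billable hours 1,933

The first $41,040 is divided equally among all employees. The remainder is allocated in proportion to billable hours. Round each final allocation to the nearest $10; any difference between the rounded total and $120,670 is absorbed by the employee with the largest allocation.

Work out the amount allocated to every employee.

Equal tier: $41,040 ÷ 3 = $13,680 apiece.
Remainder $79,630 by billable hours (total 5,389): Sato 22,238.48 → $22,240; Delacroix 28,828.75 → $28,830; Lindqvist 28,562.77 → $28,560.
Totals: Sato $13,680 + $22,240 = $35,920; Delacroix $13,680 + $28,830 = $42,510; Lindqvist $13,680 + $28,560 = $42,240.

Sato: $35,920; Delacroix: $42,510; Lindqvist: $42,240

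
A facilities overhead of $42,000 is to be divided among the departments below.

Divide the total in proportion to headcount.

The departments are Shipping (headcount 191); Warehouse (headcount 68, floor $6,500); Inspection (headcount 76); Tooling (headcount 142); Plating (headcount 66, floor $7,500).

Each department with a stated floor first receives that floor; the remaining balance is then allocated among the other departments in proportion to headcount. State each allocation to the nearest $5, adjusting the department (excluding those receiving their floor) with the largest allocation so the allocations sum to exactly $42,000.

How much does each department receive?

Shipping: $13,075 · Warehouse: $6,500 · Inspection: $5,205 · Tooling: $9,720 · Plating: $7,500

Guaranteed amounts: Warehouse $6,500; Plating $7,500. Balance $28,000.
Balance split over remaining headcount 409: Shipping 13,075.79 → $13,075; Inspection 5,202.93 → $5,205; Tooling 9,721.27 → $9,720.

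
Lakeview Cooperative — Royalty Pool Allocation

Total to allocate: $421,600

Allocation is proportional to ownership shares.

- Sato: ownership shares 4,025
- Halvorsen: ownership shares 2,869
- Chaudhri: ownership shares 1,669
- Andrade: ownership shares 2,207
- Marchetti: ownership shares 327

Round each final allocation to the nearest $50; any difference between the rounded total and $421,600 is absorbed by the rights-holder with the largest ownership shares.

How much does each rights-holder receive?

Sato: $152,950 | Halvorsen: $109,000 | Chaudhri: $63,400 | Andrade: $83,850 | Marchetti: $12,400

Sum of ownership shares: 4,025 + 2,869 + 1,669 + 2,207 + 327 = 11,097.
Pro-rata amounts: Sato 152,918.81; Halvorsen 108,999.77; Chaudhri 63,409.07; Andrade 83,848.90; Marchetti 12,423.47.
At nearest $50: Sato $152,900; Halvorsen $109,000; Chaudhri $63,400; Andrade $83,850; Marchetti $12,400. Sum = $421,550.
Difference $421,600 − $421,550 = +$50 applied to largest ownership shares (Sato): Sato becomes $152,950.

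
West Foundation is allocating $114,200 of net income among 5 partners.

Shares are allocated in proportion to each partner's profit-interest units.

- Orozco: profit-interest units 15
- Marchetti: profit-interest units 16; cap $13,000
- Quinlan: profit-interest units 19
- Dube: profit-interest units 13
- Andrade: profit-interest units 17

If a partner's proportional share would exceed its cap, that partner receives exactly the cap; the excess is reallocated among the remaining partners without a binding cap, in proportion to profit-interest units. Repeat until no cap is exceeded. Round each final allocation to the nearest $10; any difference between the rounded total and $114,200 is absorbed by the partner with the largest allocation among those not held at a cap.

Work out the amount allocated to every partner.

Profit-interest units total: 80.
Proportional shares (ignoring caps): Orozco 21,412.50; Marchetti 22,840.00; Quinlan 27,122.50; Dube 18,557.50; Andrade 24,267.50.
Cap binds for Marchetti ($13,000); balance $101,200 reallocated over remaining profit-interest units 64.
Shares after redistribution: Orozco 23,718.75 → $23,720; Quinlan 30,043.75 → $30,040; Dube 20,556.25 → $20,560; Andrade 26,881.25 → $26,880.

Orozco: $23,720 | Marchetti: $13,000 | Quinlan: $30,040 | Dube: $20,560 | Andrade: $26,880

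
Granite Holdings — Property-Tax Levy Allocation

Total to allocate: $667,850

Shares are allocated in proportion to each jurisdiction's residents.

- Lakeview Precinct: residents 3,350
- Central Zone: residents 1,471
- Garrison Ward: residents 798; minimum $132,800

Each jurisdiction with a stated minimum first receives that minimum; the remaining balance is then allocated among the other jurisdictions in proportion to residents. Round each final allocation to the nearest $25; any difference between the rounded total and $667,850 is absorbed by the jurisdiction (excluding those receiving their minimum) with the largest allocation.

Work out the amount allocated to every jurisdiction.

Lakeview Precinct: $371,800; Central Zone: $163,250; Garrison Ward: $132,800

Guaranteed amounts: Garrison Ward $132,800. Residual $535,050.
Residual split over remaining residents 4,821: Lakeview Precinct 371,793.71 → $371,800; Central Zone 163,256.29 → $163,250.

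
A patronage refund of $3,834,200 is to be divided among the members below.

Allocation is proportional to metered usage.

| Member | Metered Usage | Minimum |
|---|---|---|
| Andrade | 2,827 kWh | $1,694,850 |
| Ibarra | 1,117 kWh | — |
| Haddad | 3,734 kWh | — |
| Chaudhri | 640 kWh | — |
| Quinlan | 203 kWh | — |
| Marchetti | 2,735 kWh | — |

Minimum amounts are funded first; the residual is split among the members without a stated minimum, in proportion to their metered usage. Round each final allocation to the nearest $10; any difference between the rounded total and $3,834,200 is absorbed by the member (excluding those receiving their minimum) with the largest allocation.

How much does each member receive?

Fund the minimums — Andrade $1,694,850. Residual $2,139,350.
Residual split over remaining metered usage 8,429: Ibarra 283,503.85 → $283,500; Haddad 947,720.12 → $947,720; Chaudhri 162,437.30 → $162,440; Quinlan 51,523.08 → $51,520; Marchetti 694,165.65 → $694,170.

Andrade: $1,694,850 | Ibarra: $283,500 | Haddad: $947,720 | Chaudhri: $162,440 | Quinlan: $51,520 | Marchetti: $694,170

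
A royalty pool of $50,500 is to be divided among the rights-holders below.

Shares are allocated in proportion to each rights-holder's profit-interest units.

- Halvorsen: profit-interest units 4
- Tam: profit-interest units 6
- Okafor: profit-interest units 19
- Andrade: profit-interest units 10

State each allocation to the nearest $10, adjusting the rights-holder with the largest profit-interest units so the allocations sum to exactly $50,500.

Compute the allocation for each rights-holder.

Total profit-interest units = 4 + 6 + 19 + 10 = 39.
Unrounded shares: Halvorsen 5,179.49; Tam 7,769.23; Okafor 24,602.56; Andrade 12,948.72.
After rounding ($10): Halvorsen $5,180; Tam $7,770; Okafor $24,600; Andrade $12,950. Sum = $50,500.
No rounding difference to absorb.

Halvorsen: $5,180; Tam: $7,770; Okafor: $24,600; Andrade: $12,950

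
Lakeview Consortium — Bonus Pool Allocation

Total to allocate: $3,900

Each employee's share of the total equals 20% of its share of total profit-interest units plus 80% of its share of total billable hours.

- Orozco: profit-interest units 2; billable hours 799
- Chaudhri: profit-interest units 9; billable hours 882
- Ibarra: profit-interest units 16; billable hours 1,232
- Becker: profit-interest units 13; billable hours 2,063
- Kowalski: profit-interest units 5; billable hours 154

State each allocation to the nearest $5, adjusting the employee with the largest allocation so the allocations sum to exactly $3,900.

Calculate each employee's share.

Profit-interest units total 45; billable hours total 5,130.
Blended shares (20% profit-interest units + 80% billable hours): Orozco 0.1335; Chaudhri 0.1775; Ibarra 0.2632; Becker 0.3795; Kowalski 0.0462.
Unrounded shares: Orozco 520.61; Chaudhri 692.42; Ibarra 1,026.62; Becker 1,480.02; Kowalski 180.33.
After rounding ($5): Orozco $520; Chaudhri $690; Ibarra $1,025; Becker $1,480; Kowalski $180. Sum = $3,895.
Difference $3,900 − $3,895 = +$5 applied to largest allocation (Becker): Becker becomes $1,485.

Orozco: $520 | Chaudhri: $690 | Ibarra: $1,025 | Becker: $1,485 | Kowalski: $180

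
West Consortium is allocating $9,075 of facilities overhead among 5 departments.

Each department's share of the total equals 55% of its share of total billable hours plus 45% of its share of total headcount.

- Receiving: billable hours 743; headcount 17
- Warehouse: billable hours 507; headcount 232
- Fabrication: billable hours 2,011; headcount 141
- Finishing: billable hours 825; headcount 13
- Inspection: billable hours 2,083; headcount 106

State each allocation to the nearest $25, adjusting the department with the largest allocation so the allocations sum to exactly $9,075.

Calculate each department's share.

Billable hours total 6,169; headcount total 509.
Combined weights (55% billable hours + 45% headcount): Receiving 0.0813; Warehouse 0.2503; Fabrication 0.3039; Finishing 0.0850; Inspection 0.2794.
Proportional shares: Receiving 737.54; Warehouse 2,271.56; Fabrication 2,758.33; Finishing 771.80; Inspection 2,535.77.
At nearest $25: Receiving $750; Warehouse $2,275; Fabrication $2,750; Finishing $775; Inspection $2,525. Sum = $9,075.
Sum already equals the total — no adjustment.

Receiving: $750 | Warehouse: $2,275 | Fabrication: $2,750 | Finishing: $775 | Inspection: $2,525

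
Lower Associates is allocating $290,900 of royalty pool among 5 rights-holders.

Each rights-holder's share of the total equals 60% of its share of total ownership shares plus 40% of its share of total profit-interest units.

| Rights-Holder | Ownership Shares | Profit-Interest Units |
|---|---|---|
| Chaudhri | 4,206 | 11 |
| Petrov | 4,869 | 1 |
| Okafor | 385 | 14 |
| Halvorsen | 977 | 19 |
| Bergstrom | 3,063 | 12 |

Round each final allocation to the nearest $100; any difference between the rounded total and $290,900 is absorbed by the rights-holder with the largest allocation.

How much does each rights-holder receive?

Totals — ownership shares 13,500, profit-interest units 57.
Blended shares (60% ownership shares + 40% profit-interest units): Chaudhri 0.2641; Petrov 0.2234; Okafor 0.1154; Halvorsen 0.1768; Bergstrom 0.2203.
Pro-rata amounts: Chaudhri 76,834.35; Petrov 64,992.16; Okafor 33,557.27; Halvorsen 51,418.19; Bergstrom 64,098.03.
Rounded to nearest $100: Chaudhri $76,800; Petrov $65,000; Okafor $33,600; Halvorsen $51,400; Bergstrom $64,100. Sum = $290,900.
Sum already equals the total — no adjustment.

Chaudhri: $76,800 · Petrov: $65,000 · Okafor: $33,600 · Halvorsen: $51,400 · Bergstrom: $64,100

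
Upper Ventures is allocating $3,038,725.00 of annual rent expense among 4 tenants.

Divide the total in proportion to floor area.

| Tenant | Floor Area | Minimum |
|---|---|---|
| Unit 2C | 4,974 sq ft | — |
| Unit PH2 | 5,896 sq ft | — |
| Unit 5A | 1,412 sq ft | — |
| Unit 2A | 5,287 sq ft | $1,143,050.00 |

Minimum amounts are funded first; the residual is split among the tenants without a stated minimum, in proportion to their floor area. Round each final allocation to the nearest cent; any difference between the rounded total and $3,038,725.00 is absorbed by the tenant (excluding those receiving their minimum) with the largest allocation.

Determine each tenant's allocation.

Unit 2C: $767,715.96; Unit PH2: $910,022.78; Unit 5A: $217,936.26; Unit 2A: $1,143,050.00

Minimums first: Unit 2A $1,143,050.00. Remaining pool $1,895,675.00.
Remaining pool split over remaining floor area 12,282: Unit 2C 767,715.9624 → $767,715.96; Unit PH2 910,022.7813 → $910,022.78; Unit 5A 217,936.2563 → $217,936.26.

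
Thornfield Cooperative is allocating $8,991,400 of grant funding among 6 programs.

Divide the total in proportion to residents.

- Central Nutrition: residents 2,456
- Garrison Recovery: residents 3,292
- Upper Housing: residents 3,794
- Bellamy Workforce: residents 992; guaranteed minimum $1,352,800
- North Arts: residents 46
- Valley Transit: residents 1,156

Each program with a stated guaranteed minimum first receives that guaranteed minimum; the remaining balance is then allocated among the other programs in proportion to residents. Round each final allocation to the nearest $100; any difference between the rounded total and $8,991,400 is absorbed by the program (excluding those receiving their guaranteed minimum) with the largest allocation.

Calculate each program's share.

Central Nutrition: $1,746,100 | Garrison Recovery: $2,340,500 | Upper Housing: $2,697,400 | Bellamy Workforce: $1,352,800 | North Arts: $32,700 | Valley Transit: $821,900

Minimums first: Bellamy Workforce $1,352,800. Residual $7,638,600.
Residual split over remaining residents 10,744: Central Nutrition 1,746,128.22 → $1,746,100; Garrison Recovery 2,340,494.34 → $2,340,500; Upper Housing 2,697,398.40 → $2,697,400; North Arts 32,704.36 → $32,700; Valley Transit 821,874.68 → $821,900.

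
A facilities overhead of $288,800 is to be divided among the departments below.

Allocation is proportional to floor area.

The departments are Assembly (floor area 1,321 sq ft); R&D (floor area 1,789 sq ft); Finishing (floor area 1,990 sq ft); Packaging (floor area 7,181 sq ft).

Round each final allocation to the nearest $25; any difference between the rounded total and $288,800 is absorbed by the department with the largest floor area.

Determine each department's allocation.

Floor area total: 12,281.
Proportional shares: Assembly 1,321/12,281 × $288,800 = 31,064.64; R&D 1,789/12,281 × $288,800 = 42,070.12; Finishing 1,990/12,281 × $288,800 = 46,796.84; Packaging 7,181/12,281 × $288,800 = 168,868.40.
After rounding ($25): Assembly $31,075; R&D $42,075; Finishing $46,800; Packaging $168,875. Sum = $288,825.
Difference $288,800 − $288,825 = −$25 applied to largest floor area (Packaging): Packaging becomes $168,850.

Assembly: $31,075; R&D: $42,075; Finishing: $46,800; Packaging: $168,850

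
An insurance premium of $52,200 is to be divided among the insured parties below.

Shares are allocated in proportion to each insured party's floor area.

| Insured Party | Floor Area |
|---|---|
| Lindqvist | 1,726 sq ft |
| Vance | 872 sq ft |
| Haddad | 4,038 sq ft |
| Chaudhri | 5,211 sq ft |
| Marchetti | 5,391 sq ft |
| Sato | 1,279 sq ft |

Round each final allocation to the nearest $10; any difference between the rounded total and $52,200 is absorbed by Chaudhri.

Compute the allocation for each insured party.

Lindqvist: $4,870; Vance: $2,460; Haddad: $11,380; Chaudhri: $14,680; Marchetti: $15,200; Sato: $3,610

Combined floor area = 18,517.
Proportional shares: Lindqvist 1,726/18,517 × $52,200 = 4,865.65; Vance 872/18,517 × $52,200 = 2,458.20; Haddad 4,038/18,517 × $52,200 = 11,383.25; Chaudhri 5,211/18,517 × $52,200 = 14,689.97; Marchetti 5,391/18,517 × $52,200 = 15,197.40; Sato 1,279/18,517 × $52,200 = 3,605.54.
At nearest $10: Lindqvist $4,870; Vance $2,460; Haddad $11,380; Chaudhri $14,690; Marchetti $15,200; Sato $3,610. Sum = $52,210.
Difference $52,200 − $52,210 = −$10 applied to Chaudhri: Chaudhri becomes $14,680.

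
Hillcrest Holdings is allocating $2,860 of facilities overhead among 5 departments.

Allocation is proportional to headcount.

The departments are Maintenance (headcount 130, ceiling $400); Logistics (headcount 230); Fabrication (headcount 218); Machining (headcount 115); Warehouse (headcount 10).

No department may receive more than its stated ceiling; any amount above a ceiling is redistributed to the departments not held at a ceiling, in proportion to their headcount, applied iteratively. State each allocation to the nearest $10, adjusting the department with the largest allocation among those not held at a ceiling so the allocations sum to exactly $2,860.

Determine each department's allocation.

Total headcount = 703.
Proportional shares (ignoring caps): Maintenance 528.88; Logistics 935.70; Fabrication 886.88; Machining 467.85; Warehouse 40.68.
Cap binds for Maintenance ($400); remaining pool $2,460 reallocated over remaining headcount 573.
Shares after redistribution: Logistics 987.43 → $990; Fabrication 935.92 → $940; Machining 493.72 → $490; Warehouse 42.93 → $40.

Maintenance: $400 | Logistics: $990 | Fabrication: $940 | Machining: $490 | Warehouse: $40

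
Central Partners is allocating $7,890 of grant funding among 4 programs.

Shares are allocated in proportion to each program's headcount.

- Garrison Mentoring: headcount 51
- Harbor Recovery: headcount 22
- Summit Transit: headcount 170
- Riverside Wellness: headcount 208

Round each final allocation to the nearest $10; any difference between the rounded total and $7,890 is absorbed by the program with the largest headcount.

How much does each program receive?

Sum of headcount: 51 + 22 + 170 + 208 = 451.
Unrounded shares: Garrison Mentoring 892.22; Harbor Recovery 384.88; Summit Transit 2,974.06; Riverside Wellness 3,638.85.
After rounding ($10): Garrison Mentoring $890; Harbor Recovery $380; Summit Transit $2,970; Riverside Wellness $3,640. Sum = $7,880.
Difference $7,890 − $7,880 = +$10 applied to largest headcount (Riverside Wellness): Riverside Wellness becomes $3,650.

Garrison Mentoring: $890 | Harbor Recovery: $380 | Summit Transit: $2,970 | Riverside Wellness: $3,650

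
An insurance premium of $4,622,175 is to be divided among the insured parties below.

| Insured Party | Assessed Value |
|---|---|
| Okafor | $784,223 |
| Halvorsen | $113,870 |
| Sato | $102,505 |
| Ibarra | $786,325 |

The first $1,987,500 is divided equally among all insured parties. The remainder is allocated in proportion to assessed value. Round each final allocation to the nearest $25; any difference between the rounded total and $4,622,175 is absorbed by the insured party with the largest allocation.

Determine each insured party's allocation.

Okafor: $1,653,150; Halvorsen: $664,775; Sato: $648,000; Ibarra: $1,656,250

Equal tier: $1,987,500 ÷ 4 = $496,875 apiece.
Remainder $2,634,675 by assessed value (total 1,786,923): Okafor 1,156,274.07 → $1,156,275; Halvorsen 167,892.20 → $167,900; Sato 151,135.42 → $151,125; Ibarra 1,159,373.30 → $1,159,375.
Totals: Okafor $496,875 + $1,156,275 = $1,653,150; Halvorsen $496,875 + $167,900 = $664,775; Sato $496,875 + $151,125 = $648,000; Ibarra $496,875 + $1,159,375 = $1,656,250.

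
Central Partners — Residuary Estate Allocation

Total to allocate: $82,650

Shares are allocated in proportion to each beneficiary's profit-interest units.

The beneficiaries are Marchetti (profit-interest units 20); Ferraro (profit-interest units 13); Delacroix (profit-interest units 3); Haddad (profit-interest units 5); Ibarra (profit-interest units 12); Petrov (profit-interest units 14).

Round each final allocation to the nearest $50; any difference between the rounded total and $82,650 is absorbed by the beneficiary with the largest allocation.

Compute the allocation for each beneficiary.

Profit-interest units total: 67.
Unrounded shares: Marchetti 20/67 × $82,650 = 24,671.64; Ferraro 13/67 × $82,650 = 16,036.57; Delacroix 3/67 × $82,650 = 3,700.75; Haddad 5/67 × $82,650 = 6,167.91; Ibarra 12/67 × $82,650 = 14,802.99; Petrov 14/67 × $82,650 = 17,270.15.
At nearest $50: Marchetti $24,650; Ferraro $16,050; Delacroix $3,700; Haddad $6,150; Ibarra $14,800; Petrov $17,250. Sum = $82,600.
Difference $82,650 − $82,600 = +$50 applied to largest allocation (Marchetti): Marchetti becomes $24,700.

Marchetti: $24,700 · Ferraro: $16,050 · Delacroix: $3,700 · Haddad: $6,150 · Ibarra: $14,800 · Petrov: $17,250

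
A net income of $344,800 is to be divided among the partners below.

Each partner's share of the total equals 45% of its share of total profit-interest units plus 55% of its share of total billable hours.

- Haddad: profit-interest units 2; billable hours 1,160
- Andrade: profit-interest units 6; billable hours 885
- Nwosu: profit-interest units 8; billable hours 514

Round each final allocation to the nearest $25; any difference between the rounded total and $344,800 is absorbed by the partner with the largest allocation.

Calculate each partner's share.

Haddad: $105,350 | Andrade: $123,775 | Nwosu: $115,675

Profit-interest units total 16; billable hours total 2,559.
Composite weights (45% profit-interest units + 55% billable hours): Haddad 0.3056; Andrade 0.3590; Nwosu 0.3355.
Proportional shares: Haddad 105,359.20; Andrade 123,769.76; Nwosu 115,671.04.
Rounded to nearest $25: Haddad $105,350; Andrade $123,775; Nwosu $115,675. Sum = $344,800.
Sum already equals the total — no adjustment.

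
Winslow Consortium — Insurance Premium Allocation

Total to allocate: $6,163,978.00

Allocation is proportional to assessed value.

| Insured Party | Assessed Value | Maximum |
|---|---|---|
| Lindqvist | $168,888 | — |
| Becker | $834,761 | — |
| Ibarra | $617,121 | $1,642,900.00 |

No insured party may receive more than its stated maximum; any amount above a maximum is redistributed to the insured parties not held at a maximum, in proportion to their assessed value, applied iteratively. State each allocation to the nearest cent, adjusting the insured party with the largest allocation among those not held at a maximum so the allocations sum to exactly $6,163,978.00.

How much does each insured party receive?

Assessed value total: 1,620,770.
Pro-rata shares before constraints: Lindqvist 642,300.8301; Becker 3,174,693.7809; Ibarra 2,346,983.3890.
Cap binds for Ibarra ($1,642,900.00); remaining pool $4,521,078.00 reallocated over remaining assessed value 1,003,649.
Shares after redistribution: Lindqvist 760,779.7360 → $760,779.74; Becker 3,760,298.2640 → $3,760,298.26.

Lindqvist: $760,779.74 | Becker: $3,760,298.26 | Ibarra: $1,642,900.00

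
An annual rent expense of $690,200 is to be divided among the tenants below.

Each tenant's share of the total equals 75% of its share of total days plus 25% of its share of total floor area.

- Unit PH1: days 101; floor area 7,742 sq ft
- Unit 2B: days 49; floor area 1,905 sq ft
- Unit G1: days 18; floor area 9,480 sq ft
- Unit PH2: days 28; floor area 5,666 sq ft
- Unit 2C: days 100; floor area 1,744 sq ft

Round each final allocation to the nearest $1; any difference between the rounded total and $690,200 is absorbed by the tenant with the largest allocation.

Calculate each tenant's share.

Unit PH1: $226,970 · Unit 2B: $98,079 · Unit G1: $93,120 · Unit PH2: $85,809 · Unit 2C: $186,222

Days total 296; floor area total 26,537.
Combined weights (75% days + 25% floor area): Unit PH1 0.3288; Unit 2B 0.1421; Unit G1 0.1349; Unit PH2 0.1243; Unit 2C 0.2698.
Pro-rata amounts: Unit PH1 226,970.93; Unit 2B 98,078.83; Unit G1 93,119.97; Unit PH2 85,808.60; Unit 2C 186,221.67.
After rounding ($1): Unit PH1 $226,971; Unit 2B $98,079; Unit G1 $93,120; Unit PH2 $85,809; Unit 2C $186,222. Sum = $690,201.
Difference $690,200 − $690,201 = −$1 applied to largest allocation (Unit PH1): Unit PH1 becomes $226,970.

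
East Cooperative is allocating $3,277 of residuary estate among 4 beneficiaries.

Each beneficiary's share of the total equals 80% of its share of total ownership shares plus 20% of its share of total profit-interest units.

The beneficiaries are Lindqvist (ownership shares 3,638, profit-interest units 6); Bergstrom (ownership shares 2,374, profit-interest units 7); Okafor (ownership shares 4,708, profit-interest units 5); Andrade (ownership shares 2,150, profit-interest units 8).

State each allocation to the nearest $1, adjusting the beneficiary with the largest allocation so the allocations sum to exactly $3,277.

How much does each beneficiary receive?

Lindqvist: $892 · Bergstrom: $660 · Okafor: $1,085 · Andrade: $640

Totals — ownership shares 12,870, profit-interest units 26.
Combined weights (80% ownership shares + 20% profit-interest units): Lindqvist 0.2723; Bergstrom 0.2014; Okafor 0.3311; Andrade 0.1952.
Pro-rata amounts: Lindqvist 892.30; Bergstrom 660.03; Okafor 1,085.05; Andrade 639.61.
Rounded to nearest $1: Lindqvist $892; Bergstrom $660; Okafor $1,085; Andrade $640. Sum = $3,277.
Rounded total matches; no reconciliation needed.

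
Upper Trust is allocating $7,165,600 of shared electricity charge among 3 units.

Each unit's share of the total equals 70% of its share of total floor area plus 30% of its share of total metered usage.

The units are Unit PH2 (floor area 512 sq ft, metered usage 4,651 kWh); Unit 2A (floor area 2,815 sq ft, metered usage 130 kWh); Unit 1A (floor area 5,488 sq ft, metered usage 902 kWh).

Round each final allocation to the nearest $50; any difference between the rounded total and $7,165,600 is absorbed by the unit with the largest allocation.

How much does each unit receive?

Unit PH2: $2,050,650 | Unit 2A: $1,650,950 | Unit 1A: $3,464,000

Floor area total 8,815; metered usage total 5,683.
Blended shares (70% floor area + 30% metered usage): Unit PH2 0.2862; Unit 2A 0.2304; Unit 1A 0.4834.
Unrounded shares: Unit PH2 2,050,649.26; Unit 2A 1,650,968.53; Unit 1A 3,463,982.21.
At nearest $50: Unit PH2 $2,050,650; Unit 2A $1,650,950; Unit 1A $3,464,000. Sum = $7,165,600.
Rounded total matches; no reconciliation needed.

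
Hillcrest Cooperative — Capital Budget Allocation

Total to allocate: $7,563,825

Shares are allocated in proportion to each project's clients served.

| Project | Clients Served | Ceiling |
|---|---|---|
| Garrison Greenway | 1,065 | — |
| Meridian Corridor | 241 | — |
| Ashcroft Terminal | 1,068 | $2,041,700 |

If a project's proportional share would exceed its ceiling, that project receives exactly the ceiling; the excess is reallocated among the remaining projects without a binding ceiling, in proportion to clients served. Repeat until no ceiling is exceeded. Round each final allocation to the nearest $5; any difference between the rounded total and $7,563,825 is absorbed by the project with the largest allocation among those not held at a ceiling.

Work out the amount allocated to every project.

Sum of clients served: 2,374.
Unconstrained shares: Garrison Greenway 3,393,207.09; Meridian Corridor 767,852.496; Ashcroft Terminal 3,402,765.42.
Capped: Ashcroft Terminal ($2,041,700); residual $5,522,125 reallocated over remaining clients served 1,306.
Shares after redistribution: Garrison Greenway 4,503,111.12 → $4,503,110; Meridian Corridor 1,019,013.88 → $1,019,015.

Garrison Greenway: $4,503,110 · Meridian Corridor: $1,019,015 · Ashcroft Terminal: $2,041,700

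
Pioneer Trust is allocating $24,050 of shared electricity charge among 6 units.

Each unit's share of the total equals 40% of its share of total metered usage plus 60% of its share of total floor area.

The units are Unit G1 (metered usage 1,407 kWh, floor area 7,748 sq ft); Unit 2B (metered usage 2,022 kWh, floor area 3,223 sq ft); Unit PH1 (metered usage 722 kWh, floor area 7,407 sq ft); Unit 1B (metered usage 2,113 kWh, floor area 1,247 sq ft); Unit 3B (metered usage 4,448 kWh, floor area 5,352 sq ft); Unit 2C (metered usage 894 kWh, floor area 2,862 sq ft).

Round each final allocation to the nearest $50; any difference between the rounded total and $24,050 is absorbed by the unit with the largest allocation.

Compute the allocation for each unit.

Unit G1: $5,200; Unit 2B: $3,350; Unit PH1: $4,450; Unit 1B: $2,400; Unit 3B: $6,450; Unit 2C: $2,200

Metered usage total 11,606; floor area total 27,839.
Blended shares (40% metered usage + 60% floor area): Unit G1 0.2155; Unit 2B 0.1392; Unit PH1 0.1845; Unit 1B 0.0997; Unit 3B 0.2686; Unit 2C 0.0925.
Pro-rata amounts: Unit G1 5,182.32; Unit 2B 3,346.60; Unit PH1 4,437.78; Unit 1B 2,397.79; Unit 3B 6,461.01; Unit 2C 2,224.50.
After rounding ($50): Unit G1 $5,200; Unit 2B $3,350; Unit PH1 $4,450; Unit 1B $2,400; Unit 3B $6,450; Unit 2C $2,200. Sum = $24,050.
Rounded total matches; no reconciliation needed.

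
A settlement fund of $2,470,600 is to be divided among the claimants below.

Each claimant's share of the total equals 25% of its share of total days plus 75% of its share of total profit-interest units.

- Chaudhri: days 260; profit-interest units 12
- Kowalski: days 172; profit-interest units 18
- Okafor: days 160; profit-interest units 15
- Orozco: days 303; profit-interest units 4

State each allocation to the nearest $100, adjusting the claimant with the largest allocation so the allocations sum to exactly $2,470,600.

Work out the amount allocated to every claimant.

Totals — days 895, profit-interest units 49.
Combined weights (25% days + 75% profit-interest units): Chaudhri 0.2563; Kowalski 0.3236; Okafor 0.2743; Orozco 0.1459.
Proportional shares: Chaudhri 633,212.72; Kowalski 799,374.73; Okafor 677,647.47; Orozco 360,365.08.
At nearest $100: Chaudhri $633,200; Kowalski $799,400; Okafor $677,600; Orozco $360,400. Sum = $2,470,600.
No rounding difference to absorb.

Chaudhri: $633,200 · Kowalski: $799,400 · Okafor: $677,600 · Orozco: $360,400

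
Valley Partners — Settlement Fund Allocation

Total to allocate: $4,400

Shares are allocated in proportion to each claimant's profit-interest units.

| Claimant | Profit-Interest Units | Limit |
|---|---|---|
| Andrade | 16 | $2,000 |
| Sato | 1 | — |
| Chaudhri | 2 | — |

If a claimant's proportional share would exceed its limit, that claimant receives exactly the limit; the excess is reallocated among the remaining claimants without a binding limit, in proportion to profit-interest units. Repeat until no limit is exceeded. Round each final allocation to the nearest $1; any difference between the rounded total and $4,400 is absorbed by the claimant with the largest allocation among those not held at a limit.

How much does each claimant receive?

Combined profit-interest units = 19.
Unconstrained shares: Andrade 3,705.26; Sato 231.58; Chaudhri 463.16.
Held at cap: Andrade ($2,000); residual $2,400 reallocated over remaining profit-interest units 3.
Redistributed shares: Sato 800.00 → $800; Chaudhri 1,600.00 → $1,600.

Andrade: $2,000 · Sato: $800 · Chaudhri: $1,600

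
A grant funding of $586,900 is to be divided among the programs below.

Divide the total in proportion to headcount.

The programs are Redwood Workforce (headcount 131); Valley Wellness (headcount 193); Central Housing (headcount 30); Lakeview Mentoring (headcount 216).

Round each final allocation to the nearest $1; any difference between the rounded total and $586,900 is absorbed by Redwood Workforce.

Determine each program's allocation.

Combined headcount = 570.
Raw shares: Redwood Workforce 131/570 × $586,900 = 134,884.04; Valley Wellness 193/570 × $586,900 = 198,722.28; Central Housing 30/570 × $586,900 = 30,889.47; Lakeview Mentoring 216/570 × $586,900 = 222,404.21.
After rounding ($1): Redwood Workforce $134,884; Valley Wellness $198,722; Central Housing $30,889; Lakeview Mentoring $222,404. Sum = $586,899.
Difference $586,900 − $586,899 = +$1 applied to Redwood Workforce: Redwood Workforce becomes $134,885.

Redwood Workforce: $134,885; Valley Wellness: $198,722; Central Housing: $30,889; Lakeview Mentoring: $222,404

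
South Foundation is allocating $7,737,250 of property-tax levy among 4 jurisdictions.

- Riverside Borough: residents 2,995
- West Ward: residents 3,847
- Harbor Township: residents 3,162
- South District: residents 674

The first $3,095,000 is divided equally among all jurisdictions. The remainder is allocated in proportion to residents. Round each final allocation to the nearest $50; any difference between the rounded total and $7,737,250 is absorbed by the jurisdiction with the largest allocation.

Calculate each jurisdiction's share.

Equal tier: $3,095,000 ÷ 4 = $773,750 apiece.
Remainder $4,642,250 by residents (total 10,678): Riverside Borough 1,302,073.30 → $1,302,050; West Ward 1,672,479.47 → $1,672,500; Harbor Township 1,374,676.39 → $1,374,700; South District 293,020.84 → $293,000.
Totals: Riverside Borough $773,750 + $1,302,050 = $2,075,800; West Ward $773,750 + $1,672,500 = $2,446,250; Harbor Township $773,750 + $1,374,700 = $2,148,450; South District $773,750 + $293,000 = $1,066,750.

Riverside Borough: $2,075,800; West Ward: $2,446,250; Harbor Township: $2,148,450; South District: $1,066,750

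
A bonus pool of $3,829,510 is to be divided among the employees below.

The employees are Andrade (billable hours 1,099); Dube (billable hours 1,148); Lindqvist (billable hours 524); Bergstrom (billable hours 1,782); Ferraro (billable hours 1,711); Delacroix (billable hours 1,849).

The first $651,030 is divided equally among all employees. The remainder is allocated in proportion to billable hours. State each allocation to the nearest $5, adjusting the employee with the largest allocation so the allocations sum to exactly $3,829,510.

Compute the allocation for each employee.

$651,030 shared equally gives $108,505 per employee.
Remainder $3,178,480 by billable hours (total 8,113): Andrade 430,562.00 → $430,560; Dube 449,759.03 → $449,760; Lindqvist 205,290.71 → $205,290; Bergstrom 698,145.12 → $698,145; Ferraro 670,329.01 → $670,330; Delacroix 724,394.12 → $724,395.
Totals: Andrade $108,505 + $430,560 = $539,065; Dube $108,505 + $449,760 = $558,265; Lindqvist $108,505 + $205,290 = $313,795; Bergstrom $108,505 + $698,145 = $806,650; Ferraro $108,505 + $670,330 = $778,835; Delacroix $108,505 + $724,395 = $832,900.

Andrade: $539,065 · Dube: $558,265 · Lindqvist: $313,795 · Bergstrom: $806,650 · Ferraro: $778,835 · Delacroix: $832,900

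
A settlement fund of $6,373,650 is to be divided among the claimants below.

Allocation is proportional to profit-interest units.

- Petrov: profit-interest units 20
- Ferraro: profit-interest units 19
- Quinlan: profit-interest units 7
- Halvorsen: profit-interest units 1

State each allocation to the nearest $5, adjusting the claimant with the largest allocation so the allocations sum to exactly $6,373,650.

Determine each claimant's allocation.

Petrov: $2,712,195 | Ferraro: $2,576,580 | Quinlan: $949,265 | Halvorsen: $135,610

Sum of profit-interest units: 47.
Proportional shares: Petrov 20/47 × $6,373,650 = 2,712,191.49; Ferraro 19/47 × $6,373,650 = 2,576,581.91; Quinlan 7/47 × $6,373,650 = 949,267.02; Halvorsen 1/47 × $6,373,650 = 135,609.57.
Rounded to nearest $5: Petrov $2,712,190; Ferraro $2,576,580; Quinlan $949,265; Halvorsen $135,610. Sum = $6,373,645.
Difference $6,373,650 − $6,373,645 = +$5 applied to largest allocation (Petrov): Petrov becomes $2,712,195.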